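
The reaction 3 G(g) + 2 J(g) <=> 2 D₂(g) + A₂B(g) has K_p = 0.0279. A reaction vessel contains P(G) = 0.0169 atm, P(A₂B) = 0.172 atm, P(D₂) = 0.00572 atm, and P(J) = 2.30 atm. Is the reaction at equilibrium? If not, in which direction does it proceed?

to the left

Q_p = P(D₂)²·P(A₂B) / (P(G)³·P(J)²) = (0.00572)²·(0.172) / ((0.0169)³·(2.30)²) = 0.220
Q_p = 0.220 > K_p = 0.0279, so the reverse reaction proceeds.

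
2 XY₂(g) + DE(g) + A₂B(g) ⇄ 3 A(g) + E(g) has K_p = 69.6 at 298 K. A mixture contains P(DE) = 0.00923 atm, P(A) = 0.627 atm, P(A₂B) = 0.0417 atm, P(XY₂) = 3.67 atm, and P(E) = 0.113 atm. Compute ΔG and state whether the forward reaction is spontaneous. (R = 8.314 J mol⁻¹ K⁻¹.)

ΔG = -6.35 kJ/mol; the forward reaction is spontaneous

Q_p = P(A)³·P(E) / (P(XY₂)²·P(DE)·P(A₂B)) = (0.627)³·(0.113) / ((3.67)²·(0.00923)·(0.0417)) = 5.37
ΔG = RT ln(Q_p/K_p) = (8.314 J mol⁻¹ K⁻¹)(298 K) × ln(5.37/69.6)
   = (2.478 kJ/mol)(-2.562) = -6.35 kJ/mol
ΔG < 0, so the forward reaction is spontaneous (proceeds forward).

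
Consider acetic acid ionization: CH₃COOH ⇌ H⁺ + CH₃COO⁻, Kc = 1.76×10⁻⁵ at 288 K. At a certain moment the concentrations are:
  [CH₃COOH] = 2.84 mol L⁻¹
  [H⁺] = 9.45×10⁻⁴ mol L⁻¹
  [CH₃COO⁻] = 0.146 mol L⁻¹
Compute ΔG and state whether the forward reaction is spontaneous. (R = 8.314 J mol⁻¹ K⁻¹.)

ΔG = 2.43 kJ/mol; the forward reaction is non-spontaneous

Qc = [H⁺]·[CH₃COO⁻] / [CH₃COOH] = (9.45×10⁻⁴)·(0.146) / (2.84) = 4.86×10⁻⁵
ΔG = RT ln(Qc/Kc) = (8.314 J mol⁻¹ K⁻¹)(288 K) × ln(4.86×10⁻⁵/1.76×10⁻⁵)
   = (2.394 kJ/mol)(1.016) = 2.43 kJ/mol
ΔG > 0, so the forward reaction is non-spontaneous (proceeds in reverse).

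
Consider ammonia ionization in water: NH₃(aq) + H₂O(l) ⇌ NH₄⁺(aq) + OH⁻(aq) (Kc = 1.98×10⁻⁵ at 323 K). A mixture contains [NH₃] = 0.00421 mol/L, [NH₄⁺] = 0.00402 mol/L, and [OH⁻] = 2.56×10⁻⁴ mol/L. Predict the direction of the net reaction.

(H₂O is a pure liquid — omitted from Qc.)
Qc = [NH₄⁺]·[OH⁻] / [NH₃] = (0.00402)·(2.56×10⁻⁴) / (0.00421) = 2.44×10⁻⁴
Qc = 2.44×10⁻⁴ > Kc = 1.98×10⁻⁵, so the reverse reaction proceeds.

toward reactants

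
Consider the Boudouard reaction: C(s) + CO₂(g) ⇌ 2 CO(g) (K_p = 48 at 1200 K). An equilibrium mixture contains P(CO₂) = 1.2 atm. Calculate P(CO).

P(CO) = 7.6 atm

(C is a pure solid — omitted from K_p.)
At equilibrium, K_p = P(CO)² / P(CO₂) = 48.
(P(CO))² / (1.2) = 48
P(CO)² = 57.6 ⇒ P(CO) = 7.6 atm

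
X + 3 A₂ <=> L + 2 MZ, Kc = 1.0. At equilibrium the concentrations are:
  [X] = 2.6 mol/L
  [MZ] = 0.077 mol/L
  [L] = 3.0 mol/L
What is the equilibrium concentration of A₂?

At equilibrium, Kc = [L]·[MZ]² / ([X]·[A₂]³) = 1.0.
(3.0)·(0.077)² / ((2.6)·([A₂])³) = 1.0
[A₂]³ = 0.00684 ⇒ [A₂] = 0.19 mol/L

[A₂] = 0.19 mol/L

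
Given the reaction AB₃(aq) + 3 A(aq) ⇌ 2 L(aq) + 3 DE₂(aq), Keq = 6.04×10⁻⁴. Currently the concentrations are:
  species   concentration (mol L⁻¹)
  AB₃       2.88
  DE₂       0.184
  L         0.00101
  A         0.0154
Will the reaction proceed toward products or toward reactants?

Q = [L]²·[DE₂]³ / ([AB₃]·[A]³) = (0.00101)²·(0.184)³ / ((2.88)·(0.0154)³) = 6.04×10⁻⁴
Q = 6.04×10⁻⁴ = Keq, so the system is already at equilibrium.

no net change (already at equilibrium)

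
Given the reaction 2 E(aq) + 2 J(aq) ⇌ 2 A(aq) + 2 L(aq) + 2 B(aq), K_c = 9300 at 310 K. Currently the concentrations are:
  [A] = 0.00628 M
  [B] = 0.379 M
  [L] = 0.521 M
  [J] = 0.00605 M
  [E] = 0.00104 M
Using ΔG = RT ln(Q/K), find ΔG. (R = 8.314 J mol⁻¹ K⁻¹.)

Q_c = [A]²·[L]²·[B]² / ([E]²·[J]²) = (0.00628)²·(0.521)²·(0.379)² / ((0.00104)²·(0.00605)²) = 38800
ΔG = RT ln(Q_c/K_c) = (8.314 J mol⁻¹ K⁻¹)(310 K) × ln(38800/9300)
   = (2.577 kJ/mol)(1.428) = 3.68 kJ/mol
ΔG > 0, so the forward reaction is non-spontaneous (proceeds in reverse).

ΔG = 3.68 kJ/mol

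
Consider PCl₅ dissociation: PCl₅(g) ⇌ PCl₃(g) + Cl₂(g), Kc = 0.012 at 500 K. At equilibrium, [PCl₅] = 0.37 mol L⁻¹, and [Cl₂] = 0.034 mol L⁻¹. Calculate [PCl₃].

At equilibrium, Kc = [PCl₃]·[Cl₂] / [PCl₅] = 0.012.
([PCl₃])·(0.034) / (0.37) = 0.012
[PCl₃] = 0.131 = 0.13 mol L⁻¹

[PCl₃] = 0.13 mol L⁻¹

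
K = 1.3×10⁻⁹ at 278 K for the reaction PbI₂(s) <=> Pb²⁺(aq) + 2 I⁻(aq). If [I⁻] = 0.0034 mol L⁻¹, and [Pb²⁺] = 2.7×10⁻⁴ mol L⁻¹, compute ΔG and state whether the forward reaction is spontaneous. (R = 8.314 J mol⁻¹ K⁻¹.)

(PbI₂ is a pure solid — omitted from Q.)
Q = [Pb²⁺]·[I⁻]² = (2.7×10⁻⁴)·(0.0034)² = 3.12×10⁻⁹
ΔG = RT ln(Q/K) = (8.314 J mol⁻¹ K⁻¹)(278 K) × ln(3.12×10⁻⁹/1.3×10⁻⁹)
   = (2.311 kJ/mol)(0.8755) = 2.02 kJ/mol
ΔG > 0, so the forward reaction is non-spontaneous (proceeds in reverse).

ΔG = 2.02 kJ/mol; the forward reaction is non-spontaneous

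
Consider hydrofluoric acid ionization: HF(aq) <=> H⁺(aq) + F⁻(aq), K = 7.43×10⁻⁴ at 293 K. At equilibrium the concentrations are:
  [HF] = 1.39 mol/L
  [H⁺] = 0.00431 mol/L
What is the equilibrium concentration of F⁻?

At equilibrium, K = [H⁺]·[F⁻] / [HF] = 7.43×10⁻⁴.
(0.00431)·([F⁻]) / (1.39) = 7.43×10⁻⁴
[F⁻] = 0.240 mol/L

[F⁻] = 0.240 mol/L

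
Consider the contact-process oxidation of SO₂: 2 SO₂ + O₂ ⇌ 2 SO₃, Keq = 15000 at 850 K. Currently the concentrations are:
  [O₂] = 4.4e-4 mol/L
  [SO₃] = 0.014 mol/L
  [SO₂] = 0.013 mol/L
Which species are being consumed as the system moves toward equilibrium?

SO₂, O₂ (reactants)

Q = [SO₃]² / ([SO₂]²·[O₂]) = (0.014)² / ((0.013)²·(4.4e-4)) = 2600
Q = 2600 < Keq = 15000: net forward reaction.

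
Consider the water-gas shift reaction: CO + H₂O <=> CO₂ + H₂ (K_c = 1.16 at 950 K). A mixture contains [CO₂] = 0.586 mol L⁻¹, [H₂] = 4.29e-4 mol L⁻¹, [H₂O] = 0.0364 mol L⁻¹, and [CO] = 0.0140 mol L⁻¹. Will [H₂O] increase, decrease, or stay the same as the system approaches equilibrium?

Q_c = [CO₂]·[H₂] / ([CO]·[H₂O]) = (0.586)·(4.29e-4) / ((0.0140)·(0.0364)) = 0.493
Q_c = 0.493 < K_c = 1.16: net forward reaction.
H₂O is a reactant, so it decreases.

decrease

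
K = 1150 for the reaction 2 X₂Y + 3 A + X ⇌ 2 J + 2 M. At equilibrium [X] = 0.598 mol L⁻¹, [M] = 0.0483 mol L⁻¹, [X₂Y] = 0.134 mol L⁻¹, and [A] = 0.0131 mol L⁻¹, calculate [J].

[J] = 0.109 mol L⁻¹

At equilibrium, K = [J]²·[M]² / ([X₂Y]²·[A]³·[X]) = 1150.
([J])²·(0.0483)² / ((0.134)²·(0.0131)³·(0.598)) = 1150
[J]² = 0.0119 ⇒ [J] = 0.109 mol L⁻¹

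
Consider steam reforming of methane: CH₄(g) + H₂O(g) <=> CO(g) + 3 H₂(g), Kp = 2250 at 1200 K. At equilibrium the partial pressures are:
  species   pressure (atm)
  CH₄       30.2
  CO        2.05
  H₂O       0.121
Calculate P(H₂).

At equilibrium, Kp = P(CO)·P(H₂)³ / (P(CH₄)·P(H₂O)) = 2250.
(2.05)·(P(H₂))³ / ((30.2)·(0.121)) = 2250
P(H₂)³ = 4010 ⇒ P(H₂) = 15.9 atm

P(H₂) = 15.9 atm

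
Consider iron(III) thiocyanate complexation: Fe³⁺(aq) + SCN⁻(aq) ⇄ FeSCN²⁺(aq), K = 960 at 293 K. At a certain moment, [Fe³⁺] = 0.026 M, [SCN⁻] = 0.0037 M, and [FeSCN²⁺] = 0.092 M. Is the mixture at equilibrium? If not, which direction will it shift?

Q = [FeSCN²⁺] / ([Fe³⁺]·[SCN⁻]) = (0.092) / ((0.026)·(0.0037)) = 960
Q = 960 = K; the system is at equilibrium.

yes, at equilibrium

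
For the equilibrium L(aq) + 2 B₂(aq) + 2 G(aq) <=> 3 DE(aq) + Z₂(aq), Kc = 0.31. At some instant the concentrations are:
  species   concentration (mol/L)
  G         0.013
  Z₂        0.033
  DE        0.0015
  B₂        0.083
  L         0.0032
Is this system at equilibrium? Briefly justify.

Qc = [DE]³·[Z₂] / ([L]·[B₂]²·[G]²) = (0.0015)³·(0.033) / ((0.0032)·(0.083)²·(0.013)²) = 0.030
Qc = 0.030 < Kc = 0.31: net forward reaction.

no; Q < K, reaction proceeds forward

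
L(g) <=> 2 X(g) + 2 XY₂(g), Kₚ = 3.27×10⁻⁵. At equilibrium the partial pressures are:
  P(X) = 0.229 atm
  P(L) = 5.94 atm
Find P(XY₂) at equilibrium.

At equilibrium, Kₚ = P(X)²·P(XY₂)² / P(L) = 3.27×10⁻⁵.
(0.229)²·(P(XY₂))² / (5.94) = 3.27×10⁻⁵
P(XY₂)² = 0.00370 ⇒ P(XY₂) = 0.0609 atm

P(XY₂) = 0.0609 atm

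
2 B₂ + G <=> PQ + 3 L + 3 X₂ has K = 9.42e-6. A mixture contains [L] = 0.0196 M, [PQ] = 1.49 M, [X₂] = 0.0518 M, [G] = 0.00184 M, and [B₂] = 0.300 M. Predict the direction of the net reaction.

no net change (already at equilibrium)

Q = [PQ]·[L]³·[X₂]³ / ([B₂]²·[G]) = (1.49)·(0.0196)³·(0.0518)³ / ((0.300)²·(0.00184)) = 9.42e-6
Q = 9.42e-6 = K, so the system is already at equilibrium.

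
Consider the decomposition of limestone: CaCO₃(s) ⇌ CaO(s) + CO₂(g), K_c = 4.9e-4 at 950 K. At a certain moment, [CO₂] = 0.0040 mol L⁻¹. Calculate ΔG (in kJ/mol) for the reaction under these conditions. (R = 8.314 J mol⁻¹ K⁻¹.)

ΔG = 16.6 kJ/mol

(CaCO₃, CaO are pure solids — omitted from Q_c.)
Q_c = [CO₂] = 0.00400
ΔG = RT ln(Q_c/K_c) = (8.314 J mol⁻¹ K⁻¹)(950 K) × ln(0.00400/4.9e-4)
   = (7.898 kJ/mol)(2.100) = 16.6 kJ/mol
ΔG > 0, so the forward reaction is non-spontaneous (proceeds in reverse).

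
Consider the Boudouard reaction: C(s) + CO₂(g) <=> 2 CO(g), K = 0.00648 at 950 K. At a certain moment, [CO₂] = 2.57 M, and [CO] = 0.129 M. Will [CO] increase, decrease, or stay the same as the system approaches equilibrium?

(C is a pure solid — omitted from Q.)
Q = [CO]² / [CO₂] = (0.129)² / (2.57) = 0.00648
Q = 0.00648 = K; the system is at equilibrium.

stay the same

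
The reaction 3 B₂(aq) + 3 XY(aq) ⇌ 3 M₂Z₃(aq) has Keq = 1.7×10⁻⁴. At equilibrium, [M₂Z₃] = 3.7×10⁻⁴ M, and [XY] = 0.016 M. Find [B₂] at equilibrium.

At equilibrium, Keq = [M₂Z₃]³ / ([B₂]³·[XY]³) = 1.7×10⁻⁴.
(3.7×10⁻⁴)³ / (([B₂])³·(0.016)³) = 1.7×10⁻⁴
[B₂]³ = 0.0727 ⇒ [B₂] = 0.42 M

[B₂] = 0.42 M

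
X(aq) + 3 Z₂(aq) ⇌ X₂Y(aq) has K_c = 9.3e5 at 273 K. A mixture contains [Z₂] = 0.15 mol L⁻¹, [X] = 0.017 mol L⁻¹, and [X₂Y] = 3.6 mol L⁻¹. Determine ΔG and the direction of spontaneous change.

ΔG = -6.12 kJ/mol; the forward reaction is spontaneous

Q_c = [X₂Y] / ([X]·[Z₂]³) = (3.6) / ((0.017)·(0.15)³) = 62700
ΔG = RT ln(Q_c/K_c) = (8.314 J mol⁻¹ K⁻¹)(273 K) × ln(62700/9.3e5)
   = (2.270 kJ/mol)(-2.697) = -6.12 kJ/mol
ΔG < 0, so the forward reaction is spontaneous (proceeds forward).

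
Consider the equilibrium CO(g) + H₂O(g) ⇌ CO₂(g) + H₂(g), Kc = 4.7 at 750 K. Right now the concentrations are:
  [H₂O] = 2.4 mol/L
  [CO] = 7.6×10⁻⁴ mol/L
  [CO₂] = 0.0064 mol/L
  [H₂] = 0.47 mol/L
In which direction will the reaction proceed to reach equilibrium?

Qc = [CO₂]·[H₂] / ([CO]·[H₂O]) = (0.0064)·(0.47) / ((7.6×10⁻⁴)·(2.4)) = 1.6
Qc = 1.6 < Kc = 4.7, so the forward reaction proceeds.

in the forward direction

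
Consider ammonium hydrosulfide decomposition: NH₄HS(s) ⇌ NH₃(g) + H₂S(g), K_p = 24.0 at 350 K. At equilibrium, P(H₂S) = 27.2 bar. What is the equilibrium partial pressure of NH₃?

(NH₄HS is a pure solid — omitted from K_p.)
At equilibrium, K_p = P(NH₃)·P(H₂S) = 24.0.
(P(NH₃))·(27.2) = 24.0
P(NH₃) = 0.882 bar

P(NH₃) = 0.882 bar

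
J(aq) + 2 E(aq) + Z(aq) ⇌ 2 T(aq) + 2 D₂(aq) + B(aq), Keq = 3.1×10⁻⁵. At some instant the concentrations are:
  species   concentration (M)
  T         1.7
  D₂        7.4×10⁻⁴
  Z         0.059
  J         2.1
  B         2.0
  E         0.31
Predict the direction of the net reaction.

Q = [T]²·[D₂]²·[B] / ([J]·[E]²·[Z]) = (1.7)²·(7.4×10⁻⁴)²·(2.0) / ((2.1)·(0.31)²·(0.059)) = 2.7×10⁻⁴
Q = 2.7×10⁻⁴ > Keq = 3.1×10⁻⁵, so the reverse reaction proceeds.

to the left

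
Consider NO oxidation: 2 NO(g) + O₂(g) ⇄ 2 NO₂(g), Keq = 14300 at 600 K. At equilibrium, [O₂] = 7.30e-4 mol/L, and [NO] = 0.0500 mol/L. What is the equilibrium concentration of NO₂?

At equilibrium, Keq = [NO₂]² / ([NO]²·[O₂]) = 14300.
([NO₂])² / ((0.0500)²·(7.30e-4)) = 14300
[NO₂]² = 0.0261 ⇒ [NO₂] = 0.162 mol/L

[NO₂] = 0.162 mol/L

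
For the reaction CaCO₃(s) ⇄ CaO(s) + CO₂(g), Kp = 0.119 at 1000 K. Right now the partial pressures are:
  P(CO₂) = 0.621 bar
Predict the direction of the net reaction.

toward reactants

(CaCO₃, CaO are pure solids — omitted from Qp.)
Qp = P(CO₂) = 0.621
Qp = 0.621 > Kp = 0.119, so the reverse reaction proceeds.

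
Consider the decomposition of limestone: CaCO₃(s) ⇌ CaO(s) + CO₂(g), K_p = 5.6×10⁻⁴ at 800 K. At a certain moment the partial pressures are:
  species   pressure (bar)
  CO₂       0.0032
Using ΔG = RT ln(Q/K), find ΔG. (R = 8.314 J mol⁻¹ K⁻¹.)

(CaCO₃, CaO are pure solids — omitted from Q_p.)
Q_p = P(CO₂) = 0.00320
ΔG = RT ln(Q_p/K_p) = (8.314 J mol⁻¹ K⁻¹)(800 K) × ln(0.00320/5.6×10⁻⁴)
   = (6.651 kJ/mol)(1.743) = 11.6 kJ/mol
ΔG > 0, so the forward reaction is non-spontaneous (proceeds in reverse).

ΔG = 11.6 kJ/mol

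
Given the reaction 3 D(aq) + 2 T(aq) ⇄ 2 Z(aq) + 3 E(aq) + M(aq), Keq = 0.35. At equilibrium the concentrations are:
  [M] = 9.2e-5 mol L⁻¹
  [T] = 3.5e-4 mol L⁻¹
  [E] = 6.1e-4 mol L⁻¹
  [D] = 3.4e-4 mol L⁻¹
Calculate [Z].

At equilibrium, Keq = [Z]²·[E]³·[M] / ([D]³·[T]²) = 0.35.
([Z])²·(6.1e-4)³·(9.2e-5) / ((3.4e-4)³·(3.5e-4)²) = 0.35
[Z]² = 8.07e-5 ⇒ [Z] = 0.0090 mol L⁻¹

[Z] = 0.0090 mol L⁻¹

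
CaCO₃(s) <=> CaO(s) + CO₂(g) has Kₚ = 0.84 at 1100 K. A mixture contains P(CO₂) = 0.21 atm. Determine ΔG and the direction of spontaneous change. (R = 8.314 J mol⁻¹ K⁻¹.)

(CaCO₃, CaO are pure solids — omitted from Qₚ.)
Qₚ = P(CO₂) = 0.210
ΔG = RT ln(Qₚ/Kₚ) = (8.314 J mol⁻¹ K⁻¹)(1100 K) × ln(0.210/0.84)
   = (9.145 kJ/mol)(-1.386) = -12.7 kJ/mol
ΔG < 0, so the forward reaction is spontaneous (proceeds forward).

ΔG = -12.7 kJ/mol; the forward reaction is spontaneous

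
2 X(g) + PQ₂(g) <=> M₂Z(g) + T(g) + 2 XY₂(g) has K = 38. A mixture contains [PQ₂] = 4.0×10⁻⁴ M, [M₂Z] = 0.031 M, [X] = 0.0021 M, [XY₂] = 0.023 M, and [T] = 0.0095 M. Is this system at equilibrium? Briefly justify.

no; Q > K, reaction proceeds in reverse

Q = [M₂Z]·[T]·[XY₂]² / ([X]²·[PQ₂]) = (0.031)·(0.0095)·(0.023)² / ((0.0021)²·(4.0×10⁻⁴)) = 88
Q = 88 > K = 38: net reverse reaction.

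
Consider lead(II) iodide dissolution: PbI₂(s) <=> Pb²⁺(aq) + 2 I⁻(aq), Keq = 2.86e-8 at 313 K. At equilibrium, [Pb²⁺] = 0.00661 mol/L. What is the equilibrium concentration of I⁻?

(PbI₂ is a pure solid — omitted from Keq.)
At equilibrium, Keq = [Pb²⁺]·[I⁻]² = 2.86e-8.
(0.00661)·([I⁻])² = 2.86e-8
[I⁻]² = 4.33e-6 ⇒ [I⁻] = 0.00208 mol/L

[I⁻] = 0.00208 mol/L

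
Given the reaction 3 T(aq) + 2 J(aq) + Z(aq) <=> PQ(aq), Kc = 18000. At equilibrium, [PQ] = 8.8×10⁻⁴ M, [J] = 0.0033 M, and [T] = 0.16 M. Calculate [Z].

[Z] = 1.1 M

At equilibrium, Kc = [PQ] / ([T]³·[J]²·[Z]) = 18000.
(8.8×10⁻⁴) / ((0.16)³·(0.0033)²·([Z])) = 18000
[Z] = 1.10 = 1.1 M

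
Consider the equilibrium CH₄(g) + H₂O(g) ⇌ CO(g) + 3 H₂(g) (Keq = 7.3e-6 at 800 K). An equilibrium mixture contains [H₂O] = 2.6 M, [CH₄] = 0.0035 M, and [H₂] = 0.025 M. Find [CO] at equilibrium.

[CO] = 0.0043 M

At equilibrium, Keq = [CO]·[H₂]³ / ([CH₄]·[H₂O]) = 7.3e-6.
([CO])·(0.025)³ / ((0.0035)·(2.6)) = 7.3e-6
[CO] = 0.00425 = 0.0043 M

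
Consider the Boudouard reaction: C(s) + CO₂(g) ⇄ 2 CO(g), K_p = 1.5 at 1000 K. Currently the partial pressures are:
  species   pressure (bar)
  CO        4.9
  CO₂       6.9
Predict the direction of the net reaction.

in the reverse direction

(C is a pure solid — omitted from Q_p.)
Q_p = P(CO)² / P(CO₂) = (4.9)² / (6.9) = 3.5
Q_p = 3.5 > K_p = 1.5, so the reverse reaction proceeds.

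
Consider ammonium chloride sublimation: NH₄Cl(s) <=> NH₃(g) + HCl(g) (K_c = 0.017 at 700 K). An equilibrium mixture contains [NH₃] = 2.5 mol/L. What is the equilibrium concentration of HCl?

(NH₄Cl is a pure solid — omitted from K_c.)
At equilibrium, K_c = [NH₃]·[HCl] = 0.017.
(2.5)·([HCl]) = 0.017
[HCl] = 0.00680 = 0.0068 mol/L

[HCl] = 0.0068 mol/L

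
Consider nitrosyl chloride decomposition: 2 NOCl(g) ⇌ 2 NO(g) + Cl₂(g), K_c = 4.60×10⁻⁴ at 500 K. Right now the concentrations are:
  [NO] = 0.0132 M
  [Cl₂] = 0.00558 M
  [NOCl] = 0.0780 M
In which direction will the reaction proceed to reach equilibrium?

forward (toward products)

Q_c = [NO]²·[Cl₂] / [NOCl]² = (0.0132)²·(0.00558) / (0.0780)² = 1.60×10⁻⁴
Q_c = 1.60×10⁻⁴ < K_c = 4.60×10⁻⁴, so the forward reaction proceeds.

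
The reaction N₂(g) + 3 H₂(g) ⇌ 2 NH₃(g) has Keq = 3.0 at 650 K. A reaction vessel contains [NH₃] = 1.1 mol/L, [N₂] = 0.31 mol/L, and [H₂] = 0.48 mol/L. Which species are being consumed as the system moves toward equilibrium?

Q = [NH₃]² / ([N₂]·[H₂]³) = (1.1)² / ((0.31)·(0.48)³) = 35
Q = 35 > Keq = 3.0: net reverse reaction.

NH₃ (products)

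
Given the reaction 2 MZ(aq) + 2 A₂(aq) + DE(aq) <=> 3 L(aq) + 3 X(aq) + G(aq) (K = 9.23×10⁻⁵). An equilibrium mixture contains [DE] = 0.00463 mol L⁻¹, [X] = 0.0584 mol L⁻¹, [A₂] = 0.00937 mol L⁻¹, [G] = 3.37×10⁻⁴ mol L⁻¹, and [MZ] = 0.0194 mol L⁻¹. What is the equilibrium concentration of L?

[L] = 0.00595 mol L⁻¹

At equilibrium, K = [L]³·[X]³·[G] / ([MZ]²·[A₂]²·[DE]) = 9.23×10⁻⁵.
([L])³·(0.0584)³·(3.37×10⁻⁴) / ((0.0194)²·(0.00937)²·(0.00463)) = 9.23×10⁻⁵
[L]³ = 2.10×10⁻⁷ ⇒ [L] = 0.00595 mol L⁻¹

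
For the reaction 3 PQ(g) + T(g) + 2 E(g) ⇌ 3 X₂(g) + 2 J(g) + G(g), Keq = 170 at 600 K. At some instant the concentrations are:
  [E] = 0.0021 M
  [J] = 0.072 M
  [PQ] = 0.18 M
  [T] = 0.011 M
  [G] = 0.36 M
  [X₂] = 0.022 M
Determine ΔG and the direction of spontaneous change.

Q = [X₂]³·[J]²·[G] / ([PQ]³·[T]·[E]²) = (0.022)³·(0.072)²·(0.36) / ((0.18)³·(0.011)·(0.0021)²) = 70.2
ΔG = RT ln(Q/Keq) = (8.314 J mol⁻¹ K⁻¹)(600 K) × ln(70.2/170)
   = (4.988 kJ/mol)(-0.8845) = -4.41 kJ/mol
ΔG < 0, so the forward reaction is spontaneous (proceeds forward).

ΔG = -4.41 kJ/mol; the forward reaction is spontaneous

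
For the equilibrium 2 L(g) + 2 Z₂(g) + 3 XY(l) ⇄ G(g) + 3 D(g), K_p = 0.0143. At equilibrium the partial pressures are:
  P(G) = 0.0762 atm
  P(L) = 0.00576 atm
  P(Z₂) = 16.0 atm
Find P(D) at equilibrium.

P(D) = 0.117 atm

(XY is a pure liquid — omitted from K_p.)
At equilibrium, K_p = P(G)·P(D)³ / (P(L)²·P(Z₂)²) = 0.0143.
(0.0762)·(P(D))³ / ((0.00576)²·(16.0)²) = 0.0143
P(D)³ = 0.00159 ⇒ P(D) = 0.117 atm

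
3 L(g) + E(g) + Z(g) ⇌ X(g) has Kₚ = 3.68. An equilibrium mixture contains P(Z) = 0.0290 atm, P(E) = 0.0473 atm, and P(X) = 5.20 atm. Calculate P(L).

At equilibrium, Kₚ = P(X) / (P(L)³·P(E)·P(Z)) = 3.68.
(5.20) / ((P(L))³·(0.0473)·(0.0290)) = 3.68
P(L)³ = 1030 ⇒ P(L) = 10.1 atm

P(L) = 10.1 atm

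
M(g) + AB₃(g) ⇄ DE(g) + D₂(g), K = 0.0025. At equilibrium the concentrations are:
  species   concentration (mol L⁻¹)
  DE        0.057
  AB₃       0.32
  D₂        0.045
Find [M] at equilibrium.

At equilibrium, K = [DE]·[D₂] / ([M]·[AB₃]) = 0.0025.
(0.057)·(0.045) / (([M])·(0.32)) = 0.0025
[M] = 3.21 = 3.2 mol L⁻¹

[M] = 3.2 mol L⁻¹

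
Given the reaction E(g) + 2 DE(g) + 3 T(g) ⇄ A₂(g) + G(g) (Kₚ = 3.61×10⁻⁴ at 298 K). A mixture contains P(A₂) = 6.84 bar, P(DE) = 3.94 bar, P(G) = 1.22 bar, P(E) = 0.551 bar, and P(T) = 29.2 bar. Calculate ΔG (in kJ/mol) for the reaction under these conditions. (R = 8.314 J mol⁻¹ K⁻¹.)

ΔG = -5.50 kJ/mol

Qₚ = P(A₂)·P(G) / (P(E)·P(DE)²·P(T)³) = (6.84)·(1.22) / ((0.551)·(3.94)²·(29.2)³) = 3.92×10⁻⁵
ΔG = RT ln(Qₚ/Kₚ) = (8.314 J mol⁻¹ K⁻¹)(298 K) × ln(3.92×10⁻⁵/3.61×10⁻⁴)
   = (2.478 kJ/mol)(-2.220) = -5.50 kJ/mol
ΔG < 0, so the forward reaction is spontaneous (proceeds forward).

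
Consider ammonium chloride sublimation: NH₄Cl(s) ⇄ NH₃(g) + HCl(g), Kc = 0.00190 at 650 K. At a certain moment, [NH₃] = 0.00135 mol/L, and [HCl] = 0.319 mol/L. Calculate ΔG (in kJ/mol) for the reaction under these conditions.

(NH₄Cl is a pure solid — omitted from Qc.)
Qc = [NH₃]·[HCl] = (0.00135)·(0.319) = 4.31×10⁻⁴
ΔG = RT ln(Qc/Kc) = (8.314 J mol⁻¹ K⁻¹)(650 K) × ln(4.31×10⁻⁴/0.00190)
   = (5.404 kJ/mol)(-1.484) = -8.02 kJ/mol
ΔG < 0, so the forward reaction is spontaneous (proceeds forward).

ΔG = -8.02 kJ/mol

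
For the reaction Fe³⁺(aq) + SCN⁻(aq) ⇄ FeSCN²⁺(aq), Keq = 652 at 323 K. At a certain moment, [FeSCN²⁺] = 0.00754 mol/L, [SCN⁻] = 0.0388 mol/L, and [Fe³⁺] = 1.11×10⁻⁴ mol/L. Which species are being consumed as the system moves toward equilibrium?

FeSCN²⁺ (products)

Q = [FeSCN²⁺] / ([Fe³⁺]·[SCN⁻]) = (0.00754) / ((1.11×10⁻⁴)·(0.0388)) = 1750
Q = 1750 > Keq = 652: net reverse reaction.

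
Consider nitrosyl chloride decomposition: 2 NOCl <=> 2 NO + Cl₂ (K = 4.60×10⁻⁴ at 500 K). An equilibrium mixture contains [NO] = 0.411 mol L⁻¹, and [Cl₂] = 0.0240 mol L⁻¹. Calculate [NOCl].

[NOCl] = 2.97 mol L⁻¹

At equilibrium, K = [NO]²·[Cl₂] / [NOCl]² = 4.60×10⁻⁴.
(0.411)²·(0.0240) / ([NOCl])² = 4.60×10⁻⁴
[NOCl]² = 8.81 ⇒ [NOCl] = 2.97 mol L⁻¹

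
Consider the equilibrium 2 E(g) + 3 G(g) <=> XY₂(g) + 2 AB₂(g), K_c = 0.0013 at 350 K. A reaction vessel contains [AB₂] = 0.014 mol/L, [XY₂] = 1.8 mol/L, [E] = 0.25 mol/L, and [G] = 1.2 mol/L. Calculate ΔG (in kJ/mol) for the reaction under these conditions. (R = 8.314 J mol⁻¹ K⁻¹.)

Q_c = [XY₂]·[AB₂]² / ([E]²·[G]³) = (1.8)·(0.014)² / ((0.25)²·(1.2)³) = 0.00327
ΔG = RT ln(Q_c/K_c) = (8.314 J mol⁻¹ K⁻¹)(350 K) × ln(0.00327/0.0013)
   = (2.910 kJ/mol)(0.9224) = 2.68 kJ/mol
ΔG > 0, so the forward reaction is non-spontaneous (proceeds in reverse).

ΔG = 2.68 kJ/mol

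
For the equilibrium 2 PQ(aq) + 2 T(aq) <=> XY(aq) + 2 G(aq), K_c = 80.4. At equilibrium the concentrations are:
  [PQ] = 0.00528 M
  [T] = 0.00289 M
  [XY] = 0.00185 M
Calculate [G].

At equilibrium, K_c = [XY]·[G]² / ([PQ]²·[T]²) = 80.4.
(0.00185)·([G])² / ((0.00528)²·(0.00289)²) = 80.4
[G]² = 1.01e-5 ⇒ [G] = 0.00318 M

[G] = 0.00318 M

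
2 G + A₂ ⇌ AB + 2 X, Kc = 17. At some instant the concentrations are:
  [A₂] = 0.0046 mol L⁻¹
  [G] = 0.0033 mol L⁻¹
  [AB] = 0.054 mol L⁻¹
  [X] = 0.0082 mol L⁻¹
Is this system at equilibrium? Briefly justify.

no; Q > K, reaction proceeds in reverse

Qc = [AB]·[X]² / ([G]²·[A₂]) = (0.054)·(0.0082)² / ((0.0033)²·(0.0046)) = 72
Qc = 72 > Kc = 17: net reverse reaction.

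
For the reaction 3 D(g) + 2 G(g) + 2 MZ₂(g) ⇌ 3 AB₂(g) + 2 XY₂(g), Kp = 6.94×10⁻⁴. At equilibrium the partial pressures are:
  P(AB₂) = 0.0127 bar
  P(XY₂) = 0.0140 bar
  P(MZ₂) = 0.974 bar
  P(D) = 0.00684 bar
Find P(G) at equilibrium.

P(G) = 1.38 bar

At equilibrium, Kp = P(AB₂)³·P(XY₂)² / (P(D)³·P(G)²·P(MZ₂)²) = 6.94×10⁻⁴.
(0.0127)³·(0.0140)² / ((0.00684)³·(P(G))²·(0.974)²) = 6.94×10⁻⁴
P(G)² = 1.91 ⇒ P(G) = 1.38 bar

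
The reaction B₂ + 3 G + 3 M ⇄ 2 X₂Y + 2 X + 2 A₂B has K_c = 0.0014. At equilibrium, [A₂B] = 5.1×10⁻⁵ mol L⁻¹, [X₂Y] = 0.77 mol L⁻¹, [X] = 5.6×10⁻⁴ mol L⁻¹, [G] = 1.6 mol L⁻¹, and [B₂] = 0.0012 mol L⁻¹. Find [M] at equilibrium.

At equilibrium, K_c = [X₂Y]²·[X]²·[A₂B]² / ([B₂]·[G]³·[M]³) = 0.0014.
(0.77)²·(5.6×10⁻⁴)²·(5.1×10⁻⁵)² / ((0.0012)·(1.6)³·([M])³) = 0.0014
[M]³ = 7.03×10⁻¹¹ ⇒ [M] = 4.1×10⁻⁴ mol L⁻¹

[M] = 4.1×10⁻⁴ mol L⁻¹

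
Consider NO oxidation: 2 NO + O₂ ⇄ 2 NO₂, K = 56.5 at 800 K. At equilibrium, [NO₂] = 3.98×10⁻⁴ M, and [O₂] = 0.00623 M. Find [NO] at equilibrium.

At equilibrium, K = [NO₂]² / ([NO]²·[O₂]) = 56.5.
(3.98×10⁻⁴)² / (([NO])²·(0.00623)) = 56.5
[NO]² = 4.50×10⁻⁷ ⇒ [NO] = 6.71×10⁻⁴ M

[NO] = 6.71×10⁻⁴ M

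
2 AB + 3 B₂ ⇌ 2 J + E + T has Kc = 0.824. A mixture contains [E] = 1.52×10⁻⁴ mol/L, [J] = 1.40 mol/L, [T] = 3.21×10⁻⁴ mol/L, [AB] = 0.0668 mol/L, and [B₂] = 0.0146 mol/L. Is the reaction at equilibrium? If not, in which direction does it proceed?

Qc = [J]²·[E]·[T] / ([AB]²·[B₂]³) = (1.40)²·(1.52×10⁻⁴)·(3.21×10⁻⁴) / ((0.0668)²·(0.0146)³) = 6.89
Qc = 6.89 > Kc = 0.824, so the reverse reaction proceeds.

reverse (toward reactants)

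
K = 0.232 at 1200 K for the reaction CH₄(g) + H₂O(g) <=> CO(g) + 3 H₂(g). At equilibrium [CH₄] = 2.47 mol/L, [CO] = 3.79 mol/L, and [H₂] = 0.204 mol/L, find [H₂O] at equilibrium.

At equilibrium, K = [CO]·[H₂]³ / ([CH₄]·[H₂O]) = 0.232.
(3.79)·(0.204)³ / ((2.47)·([H₂O])) = 0.232
[H₂O] = 0.0561 mol/L

[H₂O] = 0.0561 mol/L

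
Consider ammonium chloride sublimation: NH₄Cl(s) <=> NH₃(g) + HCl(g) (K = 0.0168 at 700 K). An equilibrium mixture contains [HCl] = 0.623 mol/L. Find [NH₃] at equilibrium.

(NH₄Cl is a pure solid — omitted from K.)
At equilibrium, K = [NH₃]·[HCl] = 0.0168.
([NH₃])·(0.623) = 0.0168
[NH₃] = 0.0270 mol/L

[NH₃] = 0.0270 mol/L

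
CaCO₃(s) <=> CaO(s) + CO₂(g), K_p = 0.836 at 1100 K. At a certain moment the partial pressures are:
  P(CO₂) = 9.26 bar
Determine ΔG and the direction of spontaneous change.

ΔG = 22.0 kJ/mol; the forward reaction is non-spontaneous

(CaCO₃, CaO are pure solids — omitted from Q_p.)
Q_p = P(CO₂) = 9.26
ΔG = RT ln(Q_p/K_p) = (8.314 J mol⁻¹ K⁻¹)(1100 K) × ln(9.26/0.836)
   = (9.145 kJ/mol)(2.405) = 22.0 kJ/mol
ΔG > 0, so the forward reaction is non-spontaneous (proceeds in reverse).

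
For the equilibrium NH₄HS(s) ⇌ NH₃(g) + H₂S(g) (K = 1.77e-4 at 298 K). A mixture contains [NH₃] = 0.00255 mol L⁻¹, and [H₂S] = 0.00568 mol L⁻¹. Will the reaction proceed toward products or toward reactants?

(NH₄HS is a pure solid — omitted from Q.)
Q = [NH₃]·[H₂S] = (0.00255)·(0.00568) = 1.45e-5
Q = 1.45e-5 < K = 1.77e-4, so the forward reaction proceeds.

toward products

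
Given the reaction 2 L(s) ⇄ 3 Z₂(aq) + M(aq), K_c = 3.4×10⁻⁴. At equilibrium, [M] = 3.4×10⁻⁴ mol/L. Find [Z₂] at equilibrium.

[Z₂] = 1.0 mol/L

(L is a pure solid — omitted from K_c.)
At equilibrium, K_c = [Z₂]³·[M] = 3.4×10⁻⁴.
([Z₂])³·(3.4×10⁻⁴) = 3.4×10⁻⁴
[Z₂]³ = 1.00 ⇒ [Z₂] = 1.0 mol/L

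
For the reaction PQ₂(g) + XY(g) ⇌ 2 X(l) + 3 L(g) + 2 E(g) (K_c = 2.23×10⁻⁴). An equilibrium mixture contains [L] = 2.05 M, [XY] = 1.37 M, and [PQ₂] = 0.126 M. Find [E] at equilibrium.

(X is a pure liquid — omitted from K_c.)
At equilibrium, K_c = [L]³·[E]² / ([PQ₂]·[XY]) = 2.23×10⁻⁴.
(2.05)³·([E])² / ((0.126)·(1.37)) = 2.23×10⁻⁴
[E]² = 4.47×10⁻⁶ ⇒ [E] = 0.00211 M

[E] = 0.00211 M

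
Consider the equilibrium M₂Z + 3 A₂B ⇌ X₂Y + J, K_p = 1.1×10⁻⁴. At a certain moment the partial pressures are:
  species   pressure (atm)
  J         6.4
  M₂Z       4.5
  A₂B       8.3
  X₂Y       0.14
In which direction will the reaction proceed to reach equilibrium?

Q_p = P(X₂Y)·P(J) / (P(M₂Z)·P(A₂B)³) = (0.14)·(6.4) / ((4.5)·(8.3)³) = 3.5×10⁻⁴
Q_p = 3.5×10⁻⁴ > K_p = 1.1×10⁻⁴, so the reverse reaction proceeds.

in the reverse direction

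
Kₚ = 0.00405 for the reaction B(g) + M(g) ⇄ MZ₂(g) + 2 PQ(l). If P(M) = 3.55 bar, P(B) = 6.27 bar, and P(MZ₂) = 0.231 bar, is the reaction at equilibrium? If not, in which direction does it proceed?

(PQ is a pure liquid — omitted from Qₚ.)
Qₚ = P(MZ₂) / (P(B)·P(M)) = (0.231) / ((6.27)·(3.55)) = 0.0104
Qₚ = 0.0104 > Kₚ = 0.00405, so the reverse reaction proceeds.

to the left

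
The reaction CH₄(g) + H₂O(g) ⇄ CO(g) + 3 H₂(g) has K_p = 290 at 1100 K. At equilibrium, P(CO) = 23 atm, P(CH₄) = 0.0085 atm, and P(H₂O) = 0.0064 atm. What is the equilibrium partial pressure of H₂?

P(H₂) = 0.088 atm

At equilibrium, K_p = P(CO)·P(H₂)³ / (P(CH₄)·P(H₂O)) = 290.
(23)·(P(H₂))³ / ((0.0085)·(0.0064)) = 290
P(H₂)³ = 6.86×10⁻⁴ ⇒ P(H₂) = 0.088 atm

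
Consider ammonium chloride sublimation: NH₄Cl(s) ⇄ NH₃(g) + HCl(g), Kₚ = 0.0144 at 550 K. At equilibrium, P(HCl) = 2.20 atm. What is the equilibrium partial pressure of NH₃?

(NH₄Cl is a pure solid — omitted from Kₚ.)
At equilibrium, Kₚ = P(NH₃)·P(HCl) = 0.0144.
(P(NH₃))·(2.20) = 0.0144
P(NH₃) = 0.00655 atm

P(NH₃) = 0.00655 atm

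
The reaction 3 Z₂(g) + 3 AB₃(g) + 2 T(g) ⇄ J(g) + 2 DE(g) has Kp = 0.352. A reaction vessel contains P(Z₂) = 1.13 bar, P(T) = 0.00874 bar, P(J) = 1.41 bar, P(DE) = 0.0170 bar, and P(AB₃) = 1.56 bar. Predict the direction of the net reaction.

Qp = P(J)·P(DE)² / (P(Z₂)³·P(AB₃)³·P(T)²) = (1.41)·(0.0170)² / ((1.13)³·(1.56)³·(0.00874)²) = 0.974
Qp = 0.974 > Kp = 0.352, so the reverse reaction proceeds.

reverse (toward reactants)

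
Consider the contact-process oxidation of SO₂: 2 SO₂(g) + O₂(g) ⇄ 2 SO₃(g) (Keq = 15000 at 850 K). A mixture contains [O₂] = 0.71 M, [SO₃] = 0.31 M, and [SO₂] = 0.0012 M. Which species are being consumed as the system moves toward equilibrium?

Q = [SO₃]² / ([SO₂]²·[O₂]) = (0.31)² / ((0.0012)²·(0.71)) = 94000
Q = 94000 > Keq = 15000: net reverse reaction.

SO₃ (products)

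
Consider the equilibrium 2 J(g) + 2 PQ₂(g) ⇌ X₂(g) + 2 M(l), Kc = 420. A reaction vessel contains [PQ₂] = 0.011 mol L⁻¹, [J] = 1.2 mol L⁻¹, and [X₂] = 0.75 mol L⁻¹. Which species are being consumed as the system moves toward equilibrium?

(M is a pure liquid — omitted from Qc.)
Qc = [X₂] / ([J]²·[PQ₂]²) = (0.75) / ((1.2)²·(0.011)²) = 4300
Qc = 4300 > Kc = 420: net reverse reaction.

X₂, M (products)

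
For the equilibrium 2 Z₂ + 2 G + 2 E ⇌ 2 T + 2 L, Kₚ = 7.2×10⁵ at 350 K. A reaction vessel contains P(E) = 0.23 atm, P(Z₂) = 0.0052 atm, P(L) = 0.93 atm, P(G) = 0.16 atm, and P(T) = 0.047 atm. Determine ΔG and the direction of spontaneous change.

Qₚ = P(T)²·P(L)² / (P(Z₂)²·P(G)²·P(E)²) = (0.047)²·(0.93)² / ((0.0052)²·(0.16)²·(0.23)²) = 52200
ΔG = RT ln(Qₚ/Kₚ) = (8.314 J mol⁻¹ K⁻¹)(350 K) × ln(52200/7.2×10⁵)
   = (2.910 kJ/mol)(-2.624) = -7.64 kJ/mol
ΔG < 0, so the forward reaction is spontaneous (proceeds forward).

ΔG = -7.64 kJ/mol; the forward reaction is spontaneous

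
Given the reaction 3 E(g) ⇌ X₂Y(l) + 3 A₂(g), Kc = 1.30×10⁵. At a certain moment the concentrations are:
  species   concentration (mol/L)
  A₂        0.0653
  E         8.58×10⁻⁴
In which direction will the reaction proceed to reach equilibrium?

(X₂Y is a pure liquid — omitted from Qc.)
Qc = [A₂]³ / [E]³ = (0.0653)³ / (8.58×10⁻⁴)³ = 4.41×10⁵
Qc = 4.41×10⁵ > Kc = 1.30×10⁵, so the reverse reaction proceeds.

in the reverse direction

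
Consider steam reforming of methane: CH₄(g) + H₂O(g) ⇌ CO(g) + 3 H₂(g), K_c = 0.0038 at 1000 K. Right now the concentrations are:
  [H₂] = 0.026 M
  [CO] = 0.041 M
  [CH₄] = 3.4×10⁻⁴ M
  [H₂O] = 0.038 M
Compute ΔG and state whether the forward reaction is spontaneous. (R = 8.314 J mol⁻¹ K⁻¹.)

Q_c = [CO]·[H₂]³ / ([CH₄]·[H₂O]) = (0.041)·(0.026)³ / ((3.4×10⁻⁴)·(0.038)) = 0.0558
ΔG = RT ln(Q_c/K_c) = (8.314 J mol⁻¹ K⁻¹)(1000 K) × ln(0.0558/0.0038)
   = (8.314 kJ/mol)(2.687) = 22.3 kJ/mol
ΔG > 0, so the forward reaction is non-spontaneous (proceeds in reverse).

ΔG = 22.3 kJ/mol; the forward reaction is non-spontaneous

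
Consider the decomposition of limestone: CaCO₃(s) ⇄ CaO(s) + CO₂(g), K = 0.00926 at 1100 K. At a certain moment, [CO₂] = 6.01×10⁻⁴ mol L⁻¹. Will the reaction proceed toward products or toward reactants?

(CaCO₃, CaO are pure solids — omitted from Q.)
Q = [CO₂] = 6.01×10⁻⁴
Q = 6.01×10⁻⁴ < K = 0.00926, so the forward reaction proceeds.

in the forward direction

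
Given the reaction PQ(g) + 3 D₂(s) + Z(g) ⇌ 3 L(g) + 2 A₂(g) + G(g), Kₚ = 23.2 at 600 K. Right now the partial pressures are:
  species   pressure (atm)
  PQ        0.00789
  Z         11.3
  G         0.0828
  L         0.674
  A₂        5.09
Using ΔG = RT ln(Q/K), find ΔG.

ΔG = -5.72 kJ/mol

(D₂ is a pure solid — omitted from Qₚ.)
Qₚ = P(L)³·P(A₂)²·P(G) / (P(PQ)·P(Z)) = (0.674)³·(5.09)²·(0.0828) / ((0.00789)·(11.3)) = 7.37
ΔG = RT ln(Qₚ/Kₚ) = (8.314 J mol⁻¹ K⁻¹)(600 K) × ln(7.37/23.2)
   = (4.988 kJ/mol)(-1.147) = -5.72 kJ/mol
ΔG < 0, so the forward reaction is spontaneous (proceeds forward).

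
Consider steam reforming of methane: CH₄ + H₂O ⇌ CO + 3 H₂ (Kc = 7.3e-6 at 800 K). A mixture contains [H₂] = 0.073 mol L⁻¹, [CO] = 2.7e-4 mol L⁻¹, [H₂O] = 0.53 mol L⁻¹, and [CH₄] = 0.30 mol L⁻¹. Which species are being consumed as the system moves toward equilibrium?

CH₄, H₂O (reactants)

Qc = [CO]·[H₂]³ / ([CH₄]·[H₂O]) = (2.7e-4)·(0.073)³ / ((0.30)·(0.53)) = 6.6e-7
Qc = 6.6e-7 < Kc = 7.3e-6: net forward reaction.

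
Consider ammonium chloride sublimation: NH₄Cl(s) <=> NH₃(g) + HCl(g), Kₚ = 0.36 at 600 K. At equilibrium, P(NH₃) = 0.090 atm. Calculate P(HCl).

P(HCl) = 4.0 atm

(NH₄Cl is a pure solid — omitted from Kₚ.)
At equilibrium, Kₚ = P(NH₃)·P(HCl) = 0.36.
(0.090)·(P(HCl)) = 0.36
P(HCl) = 4.00 = 4.0 atm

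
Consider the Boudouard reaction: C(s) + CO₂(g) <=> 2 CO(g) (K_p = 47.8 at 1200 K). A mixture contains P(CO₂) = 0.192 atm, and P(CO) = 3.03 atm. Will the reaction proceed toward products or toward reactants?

(C is a pure solid — omitted from Q_p.)
Q_p = P(CO)² / P(CO₂) = (3.03)² / (0.192) = 47.8
Q_p = 47.8 = K_p, so the system is already at equilibrium.

neither direction; the system is at equilibrium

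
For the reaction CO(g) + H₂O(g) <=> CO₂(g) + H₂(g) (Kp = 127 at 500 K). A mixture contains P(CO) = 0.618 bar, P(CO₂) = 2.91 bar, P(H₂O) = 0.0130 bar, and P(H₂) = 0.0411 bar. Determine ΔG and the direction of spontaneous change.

Qp = P(CO₂)·P(H₂) / (P(CO)·P(H₂O)) = (2.91)·(0.0411) / ((0.618)·(0.0130)) = 14.9
ΔG = RT ln(Qp/Kp) = (8.314 J mol⁻¹ K⁻¹)(500 K) × ln(14.9/127)
   = (4.157 kJ/mol)(-2.143) = -8.91 kJ/mol
ΔG < 0, so the forward reaction is spontaneous (proceeds forward).

ΔG = -8.91 kJ/mol; the forward reaction is spontaneous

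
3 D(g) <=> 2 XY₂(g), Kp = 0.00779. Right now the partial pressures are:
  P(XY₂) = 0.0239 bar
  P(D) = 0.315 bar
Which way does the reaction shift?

Qp = P(XY₂)² / P(D)³ = (0.0239)² / (0.315)³ = 0.0183
Qp = 0.0183 > Kp = 0.00779, so the reverse reaction proceeds.

in the reverse direction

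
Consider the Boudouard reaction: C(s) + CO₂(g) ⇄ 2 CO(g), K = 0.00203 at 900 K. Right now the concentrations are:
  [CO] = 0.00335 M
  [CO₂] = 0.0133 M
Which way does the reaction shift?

to the right

(C is a pure solid — omitted from Q.)
Q = [CO]² / [CO₂] = (0.00335)² / (0.0133) = 8.44×10⁻⁴
Q = 8.44×10⁻⁴ < K = 0.00203, so the forward reaction proceeds.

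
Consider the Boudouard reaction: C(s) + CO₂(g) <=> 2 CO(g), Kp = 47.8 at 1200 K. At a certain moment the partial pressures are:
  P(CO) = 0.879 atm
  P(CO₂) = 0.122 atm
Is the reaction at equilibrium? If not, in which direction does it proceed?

(C is a pure solid — omitted from Qp.)
Qp = P(CO)² / P(CO₂) = (0.879)² / (0.122) = 6.33
Qp = 6.33 < Kp = 47.8, so the forward reaction proceeds.

toward products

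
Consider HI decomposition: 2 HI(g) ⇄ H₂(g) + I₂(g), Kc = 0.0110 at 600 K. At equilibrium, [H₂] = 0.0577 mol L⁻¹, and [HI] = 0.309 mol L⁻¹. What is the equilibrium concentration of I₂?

At equilibrium, Kc = [H₂]·[I₂] / [HI]² = 0.0110.
(0.0577)·([I₂]) / (0.309)² = 0.0110
[I₂] = 0.0182 mol L⁻¹

[I₂] = 0.0182 mol L⁻¹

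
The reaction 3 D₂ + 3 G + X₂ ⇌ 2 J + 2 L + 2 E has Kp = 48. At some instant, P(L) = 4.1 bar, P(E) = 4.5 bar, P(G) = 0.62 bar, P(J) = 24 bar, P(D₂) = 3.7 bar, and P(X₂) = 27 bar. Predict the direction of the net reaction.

toward reactants

Qp = P(J)²·P(L)²·P(E)² / (P(D₂)³·P(G)³·P(X₂)) = (24)²·(4.1)²·(4.5)² / ((3.7)³·(0.62)³·(27)) = 600
Qp = 600 > Kp = 48, so the reverse reaction proceeds.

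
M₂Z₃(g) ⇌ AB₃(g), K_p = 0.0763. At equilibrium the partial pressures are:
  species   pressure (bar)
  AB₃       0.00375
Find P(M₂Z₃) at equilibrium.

P(M₂Z₃) = 0.0491 bar

At equilibrium, K_p = P(AB₃) / P(M₂Z₃) = 0.0763.
(0.00375) / (P(M₂Z₃)) = 0.0763
P(M₂Z₃) = 0.0491 bar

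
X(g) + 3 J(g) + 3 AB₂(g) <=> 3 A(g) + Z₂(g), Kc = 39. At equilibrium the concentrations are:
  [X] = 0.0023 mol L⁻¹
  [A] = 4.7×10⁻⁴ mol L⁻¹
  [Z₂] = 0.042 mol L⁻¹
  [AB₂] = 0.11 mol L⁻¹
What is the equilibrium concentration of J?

[J] = 0.0033 mol L⁻¹

At equilibrium, Kc = [A]³·[Z₂] / ([X]·[J]³·[AB₂]³) = 39.
(4.7×10⁻⁴)³·(0.042) / ((0.0023)·([J])³·(0.11)³) = 39
[J]³ = 3.65×10⁻⁸ ⇒ [J] = 0.0033 mol L⁻¹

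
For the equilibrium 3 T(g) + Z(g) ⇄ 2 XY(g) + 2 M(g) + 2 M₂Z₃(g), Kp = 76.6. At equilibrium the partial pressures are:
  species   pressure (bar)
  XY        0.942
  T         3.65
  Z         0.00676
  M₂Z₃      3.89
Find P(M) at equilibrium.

P(M) = 1.37 bar

At equilibrium, Kp = P(XY)²·P(M)²·P(M₂Z₃)² / (P(T)³·P(Z)) = 76.6.
(0.942)²·(P(M))²·(3.89)² / ((3.65)³·(0.00676)) = 76.6
P(M)² = 1.88 ⇒ P(M) = 1.37 bar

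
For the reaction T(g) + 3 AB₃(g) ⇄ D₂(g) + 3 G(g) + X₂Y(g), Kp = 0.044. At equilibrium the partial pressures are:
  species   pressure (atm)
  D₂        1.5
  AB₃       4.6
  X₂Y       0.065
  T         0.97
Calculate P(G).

At equilibrium, Kp = P(D₂)·P(G)³·P(X₂Y) / (P(T)·P(AB₃)³) = 0.044.
(1.5)·(P(G))³·(0.065) / ((0.97)·(4.6)³) = 0.044
P(G)³ = 42.6 ⇒ P(G) = 3.5 atm

P(G) = 3.5 atm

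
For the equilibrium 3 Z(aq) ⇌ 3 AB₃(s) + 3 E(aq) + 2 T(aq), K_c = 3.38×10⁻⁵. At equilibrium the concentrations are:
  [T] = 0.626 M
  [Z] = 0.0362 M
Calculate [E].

[E] = 0.00160 M

(AB₃ is a pure solid — omitted from K_c.)
At equilibrium, K_c = [E]³·[T]² / [Z]³ = 3.38×10⁻⁵.
([E])³·(0.626)² / (0.0362)³ = 3.38×10⁻⁵
[E]³ = 4.09×10⁻⁹ ⇒ [E] = 0.00160 M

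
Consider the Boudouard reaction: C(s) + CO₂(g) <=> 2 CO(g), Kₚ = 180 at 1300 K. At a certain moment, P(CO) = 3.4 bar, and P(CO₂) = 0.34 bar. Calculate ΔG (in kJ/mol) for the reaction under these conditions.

(C is a pure solid — omitted from Qₚ.)
Qₚ = P(CO)² / P(CO₂) = (3.4)² / (0.34) = 34.0
ΔG = RT ln(Qₚ/Kₚ) = (8.314 J mol⁻¹ K⁻¹)(1300 K) × ln(34.0/180)
   = (10.81 kJ/mol)(-1.667) = -18.0 kJ/mol
ΔG < 0, so the forward reaction is spontaneous (proceeds forward).

ΔG = -18.0 kJ/mol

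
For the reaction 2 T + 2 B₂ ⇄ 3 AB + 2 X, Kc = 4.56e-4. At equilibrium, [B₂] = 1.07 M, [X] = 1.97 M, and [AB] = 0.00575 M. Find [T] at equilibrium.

At equilibrium, Kc = [AB]³·[X]² / ([T]²·[B₂]²) = 4.56e-4.
(0.00575)³·(1.97)² / (([T])²·(1.07)²) = 4.56e-4
[T]² = 0.00141 ⇒ [T] = 0.0376 M

[T] = 0.0376 M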